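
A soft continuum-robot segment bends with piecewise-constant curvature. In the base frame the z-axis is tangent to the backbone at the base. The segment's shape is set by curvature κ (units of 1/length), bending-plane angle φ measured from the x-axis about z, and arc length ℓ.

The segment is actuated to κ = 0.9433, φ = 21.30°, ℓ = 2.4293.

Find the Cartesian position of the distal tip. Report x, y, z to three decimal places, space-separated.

θ = κ·ℓ = 0.9433 × 2.4293 = 2.29156 rad
ρ = (1 − cos θ)/κ = (1 − -0.65996)/0.9433 = 1.75973
z = sin θ / κ = 0.75130/0.9433 = 0.79646
x = ρ cos φ = 1.75973 × cos(21.30°) = 1.63953
y = ρ sin φ = 1.75973 × sin(21.30°) = 0.63923

1.640 0.639 0.796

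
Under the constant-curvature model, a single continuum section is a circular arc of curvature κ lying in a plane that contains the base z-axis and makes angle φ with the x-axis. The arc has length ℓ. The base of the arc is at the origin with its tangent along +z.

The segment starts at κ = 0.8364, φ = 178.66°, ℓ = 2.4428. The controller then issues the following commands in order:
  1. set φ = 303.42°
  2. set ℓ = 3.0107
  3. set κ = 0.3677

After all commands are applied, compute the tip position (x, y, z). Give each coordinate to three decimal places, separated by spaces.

initial: κ=0.8364, φ=178.66°, ℓ=2.4428
cmd 1: set φ=303.42° → (κ,φ,ℓ)=(0.8364,303.42°,2.4428) → tip=(0.9581,-1.4520,1.0647)
cmd 2: set ℓ=3.0107 → (κ,φ,ℓ)=(0.8364,303.42°,3.0107) → tip=(1.1931,-1.8081,0.6980)
cmd 3: set κ=0.3677 → (κ,φ,ℓ)=(0.3677,303.42°,3.0107) → tip=(0.8279,-1.2546,2.4324)

0.828 -1.255 2.432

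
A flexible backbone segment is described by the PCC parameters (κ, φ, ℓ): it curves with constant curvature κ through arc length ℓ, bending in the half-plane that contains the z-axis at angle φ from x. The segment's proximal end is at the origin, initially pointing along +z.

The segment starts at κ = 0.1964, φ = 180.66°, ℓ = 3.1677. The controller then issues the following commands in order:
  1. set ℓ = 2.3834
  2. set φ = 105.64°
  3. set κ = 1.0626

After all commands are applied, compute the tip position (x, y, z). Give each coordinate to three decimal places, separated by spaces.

initial: κ=0.1964, φ=180.66°, ℓ=3.1677
cmd 1: set ℓ=2.3834 → (κ,φ,ℓ)=(0.1964,180.66°,2.3834) → tip=(-0.5477,-0.0063,2.2973)
cmd 2: set φ=105.64° → (κ,φ,ℓ)=(0.1964,105.64°,2.3834) → tip=(-0.1477,0.5274,2.2973)
cmd 3: set κ=1.0626 → (κ,φ,ℓ)=(1.0626,105.64°,2.3834) → tip=(-0.4618,1.6496,0.5383)

-0.462 1.650 0.538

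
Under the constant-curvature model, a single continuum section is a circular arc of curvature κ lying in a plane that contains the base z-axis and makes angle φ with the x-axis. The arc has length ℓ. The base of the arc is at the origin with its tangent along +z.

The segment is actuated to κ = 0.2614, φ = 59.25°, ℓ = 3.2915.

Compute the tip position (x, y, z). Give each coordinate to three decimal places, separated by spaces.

0.680 1.144 2.900

θ = κ·ℓ = 0.2614 × 3.2915 = 0.86040 rad
ρ = (1 − cos θ)/κ = (1 − 0.65214)/0.2614 = 1.33077
z = sin θ / κ = 0.75810/0.2614 = 2.90016
x = ρ cos φ = 1.33077 × cos(59.25°) = 0.68042
y = ρ sin φ = 1.33077 × sin(59.25°) = 1.14368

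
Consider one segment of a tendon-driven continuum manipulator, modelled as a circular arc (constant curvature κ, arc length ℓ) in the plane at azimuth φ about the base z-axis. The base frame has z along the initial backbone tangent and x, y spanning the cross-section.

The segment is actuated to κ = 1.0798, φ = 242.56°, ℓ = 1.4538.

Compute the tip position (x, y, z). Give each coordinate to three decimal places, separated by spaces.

-0.426 -0.821 0.926

θ = κ·ℓ = 1.0798 × 1.4538 = 1.56981 rad
ρ = (1 − cos θ)/κ = (1 − 0.00098)/1.0798 = 0.92519
z = sin θ / κ = 1.00000/1.0798 = 0.92610
x = ρ cos φ = 0.92519 × cos(242.56°) = -0.42634
y = ρ sin φ = 0.92519 × sin(242.56°) = -0.82110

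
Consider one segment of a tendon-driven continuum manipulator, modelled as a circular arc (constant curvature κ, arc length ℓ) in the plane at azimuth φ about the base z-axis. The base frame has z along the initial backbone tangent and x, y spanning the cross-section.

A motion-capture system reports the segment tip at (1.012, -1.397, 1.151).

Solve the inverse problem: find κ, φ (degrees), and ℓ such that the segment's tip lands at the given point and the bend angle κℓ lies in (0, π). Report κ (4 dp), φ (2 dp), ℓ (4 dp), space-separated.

ρ = √(x²+y²) = √(1.012² + -1.397²) = 1.72504
φ = atan2(y, x) mod 360° = atan2(-1.397, 1.012) = 305.9199°
|p|² = ρ² + z² = 1.72504² + 1.151² = 4.30055
κ = 2ρ / |p|² = 2×1.72504 / 4.30055 = 0.80224
θ = 2·atan2(ρ, z) = 2·atan2(1.72504, 1.151) = 1.96480 rad
ℓ = θ/κ = 1.96480/0.80224 = 2.44915

0.8022 305.92 2.4492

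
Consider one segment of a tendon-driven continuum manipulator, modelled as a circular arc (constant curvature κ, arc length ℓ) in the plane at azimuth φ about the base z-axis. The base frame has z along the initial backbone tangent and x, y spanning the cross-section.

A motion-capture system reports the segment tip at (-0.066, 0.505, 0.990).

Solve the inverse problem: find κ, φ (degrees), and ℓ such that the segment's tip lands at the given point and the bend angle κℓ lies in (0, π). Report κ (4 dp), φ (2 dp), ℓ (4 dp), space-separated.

0.8218 97.45 1.1563

ρ = √(x²+y²) = √(-0.066² + 0.505²) = 0.50929
φ = atan2(y, x) mod 360° = atan2(0.505, -0.066) = 97.4460°
|p|² = ρ² + z² = 0.50929² + 0.990² = 1.23948
κ = 2ρ / |p|² = 2×0.50929 / 1.23948 = 0.82179
θ = 2·atan2(ρ, z) = 2·atan2(0.50929, 0.990) = 0.95026 rad
ℓ = θ/κ = 0.95026/0.82179 = 1.15634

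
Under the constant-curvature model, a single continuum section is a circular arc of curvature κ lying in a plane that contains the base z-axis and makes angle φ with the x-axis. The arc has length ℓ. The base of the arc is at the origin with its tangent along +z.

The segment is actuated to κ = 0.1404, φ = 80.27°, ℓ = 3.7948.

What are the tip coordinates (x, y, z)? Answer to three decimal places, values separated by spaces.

θ = κ·ℓ = 0.1404 × 3.7948 = 0.53279 rad
ρ = (1 − cos θ)/κ = (1 − 0.86139)/0.1404 = 0.98723
z = sin θ / κ = 0.50794/0.1404 = 3.61780
x = ρ cos φ = 0.98723 × cos(80.27°) = 0.16685
y = ρ sin φ = 0.98723 × sin(80.27°) = 0.97303

0.167 0.973 3.618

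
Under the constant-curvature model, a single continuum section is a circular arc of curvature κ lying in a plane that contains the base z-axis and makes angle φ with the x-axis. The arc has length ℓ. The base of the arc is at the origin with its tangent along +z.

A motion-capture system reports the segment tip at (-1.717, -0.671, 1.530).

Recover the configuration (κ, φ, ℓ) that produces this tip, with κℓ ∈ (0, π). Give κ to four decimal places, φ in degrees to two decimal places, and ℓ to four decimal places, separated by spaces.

0.6424 201.35 2.7336

ρ = √(x²+y²) = √(-1.717² + -0.671²) = 1.84346
φ = atan2(y, x) mod 360° = atan2(-0.671, -1.717) = 201.3455°
|p|² = ρ² + z² = 1.84346² + 1.530² = 5.73923
κ = 2ρ / |p|² = 2×1.84346 / 5.73923 = 0.64241
θ = 2·atan2(ρ, z) = 2·atan2(1.84346, 1.530) = 1.75610 rad
ℓ = θ/κ = 1.75610/0.64241 = 2.73363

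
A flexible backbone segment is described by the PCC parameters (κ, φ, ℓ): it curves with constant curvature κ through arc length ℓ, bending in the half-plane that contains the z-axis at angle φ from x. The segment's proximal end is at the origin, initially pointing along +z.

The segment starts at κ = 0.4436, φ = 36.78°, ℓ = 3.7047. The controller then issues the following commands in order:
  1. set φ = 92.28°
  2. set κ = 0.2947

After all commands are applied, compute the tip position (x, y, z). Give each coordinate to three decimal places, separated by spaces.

-0.073 1.828 3.011

initial: κ=0.4436, φ=36.78°, ℓ=3.7047
cmd 1: set φ=92.28° → (κ,φ,ℓ)=(0.4436,92.28°,3.7047) → tip=(-0.0962,2.4159,2.2483)
cmd 2: set κ=0.2947 → (κ,φ,ℓ)=(0.2947,92.28°,3.7047) → tip=(-0.0728,1.8278,3.0114)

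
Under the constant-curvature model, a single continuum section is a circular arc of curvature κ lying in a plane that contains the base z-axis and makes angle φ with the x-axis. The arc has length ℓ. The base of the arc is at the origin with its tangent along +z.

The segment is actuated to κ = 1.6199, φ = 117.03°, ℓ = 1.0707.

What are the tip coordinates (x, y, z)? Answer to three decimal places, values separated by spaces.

θ = κ·ℓ = 1.6199 × 1.0707 = 1.73443 rad
ρ = (1 − cos θ)/κ = (1 − -0.16290)/1.6199 = 0.71788
z = sin θ / κ = 0.98664/1.6199 = 0.60908
x = ρ cos φ = 0.71788 × cos(117.03°) = -0.32625
y = ρ sin φ = 0.71788 × sin(117.03°) = 0.63947

-0.326 0.639 0.609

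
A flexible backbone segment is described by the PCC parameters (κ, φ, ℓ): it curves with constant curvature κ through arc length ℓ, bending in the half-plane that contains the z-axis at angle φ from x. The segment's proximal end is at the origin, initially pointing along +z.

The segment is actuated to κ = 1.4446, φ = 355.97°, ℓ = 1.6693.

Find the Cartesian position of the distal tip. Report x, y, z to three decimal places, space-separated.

1.205 -0.085 0.462

θ = κ·ℓ = 1.4446 × 1.6693 = 2.41147 rad
ρ = (1 − cos θ)/κ = (1 − -0.74509)/1.4446 = 1.20801
z = sin θ / κ = 0.66696/1.4446 = 0.46169
x = ρ cos φ = 1.20801 × cos(355.97°) = 1.20502
y = ρ sin φ = 1.20801 × sin(355.97°) = -0.08490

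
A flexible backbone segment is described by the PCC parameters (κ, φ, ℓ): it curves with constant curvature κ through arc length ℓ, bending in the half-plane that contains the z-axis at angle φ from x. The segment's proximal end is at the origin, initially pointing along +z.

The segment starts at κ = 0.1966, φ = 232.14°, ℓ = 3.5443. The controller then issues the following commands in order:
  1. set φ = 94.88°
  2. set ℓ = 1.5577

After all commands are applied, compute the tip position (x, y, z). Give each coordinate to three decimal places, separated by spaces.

initial: κ=0.1966, φ=232.14°, ℓ=3.5443
cmd 1: set φ=94.88° → (κ,φ,ℓ)=(0.1966,94.88°,3.5443) → tip=(-0.1009,1.1814,3.2644)
cmd 2: set ℓ=1.5577 → (κ,φ,ℓ)=(0.1966,94.88°,1.5577) → tip=(-0.0201,0.2358,1.5335)

-0.020 0.236 1.533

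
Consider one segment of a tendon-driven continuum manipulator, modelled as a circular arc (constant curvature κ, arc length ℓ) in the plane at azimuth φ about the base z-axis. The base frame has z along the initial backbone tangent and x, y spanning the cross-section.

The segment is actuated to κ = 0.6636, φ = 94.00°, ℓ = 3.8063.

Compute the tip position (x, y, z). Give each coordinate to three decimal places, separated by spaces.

-0.191 2.730 0.870

θ = κ·ℓ = 0.6636 × 3.8063 = 2.52586 rad
ρ = (1 − cos θ)/κ = (1 − -0.81635)/0.6636 = 2.73712
z = sin θ / κ = 0.57756/0.6636 = 0.87034
x = ρ cos φ = 2.73712 × cos(94.00°) = -0.19093
y = ρ sin φ = 2.73712 × sin(94.00°) = 2.73045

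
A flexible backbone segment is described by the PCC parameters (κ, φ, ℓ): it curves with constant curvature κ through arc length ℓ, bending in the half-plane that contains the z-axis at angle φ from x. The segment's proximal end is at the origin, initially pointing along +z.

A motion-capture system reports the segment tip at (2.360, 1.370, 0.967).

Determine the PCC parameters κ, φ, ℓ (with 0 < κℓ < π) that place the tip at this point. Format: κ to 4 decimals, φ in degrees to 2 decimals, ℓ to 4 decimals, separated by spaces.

ρ = √(x²+y²) = √(2.360² + 1.370²) = 2.72883
φ = atan2(y, x) mod 360° = atan2(1.370, 2.360) = 30.1355°
|p|² = ρ² + z² = 2.72883² + 0.967² = 8.38159
κ = 2ρ / |p|² = 2×2.72883 / 8.38159 = 0.65115
θ = 2·atan2(ρ, z) = 2·atan2(2.72883, 0.967) = 2.46048 rad
ℓ = θ/κ = 2.46048/0.65115 = 3.77868

0.6511 30.14 3.7787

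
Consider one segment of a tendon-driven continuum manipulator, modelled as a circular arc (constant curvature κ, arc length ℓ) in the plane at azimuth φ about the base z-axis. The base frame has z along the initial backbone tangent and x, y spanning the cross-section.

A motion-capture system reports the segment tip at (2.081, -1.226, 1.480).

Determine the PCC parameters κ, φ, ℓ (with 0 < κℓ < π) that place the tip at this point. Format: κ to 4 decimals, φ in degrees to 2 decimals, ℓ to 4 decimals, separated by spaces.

0.6020 329.50 3.3921

ρ = √(x²+y²) = √(2.081² + -1.226²) = 2.41529
φ = atan2(y, x) mod 360° = atan2(-1.226, 2.081) = 329.4960°
|p|² = ρ² + z² = 2.41529² + 1.480² = 8.02404
κ = 2ρ / |p|² = 2×2.41529 / 8.02404 = 0.60201
θ = 2·atan2(ρ, z) = 2·atan2(2.41529, 1.480) = 2.04209 rad
ℓ = θ/κ = 2.04209/0.60201 = 3.39210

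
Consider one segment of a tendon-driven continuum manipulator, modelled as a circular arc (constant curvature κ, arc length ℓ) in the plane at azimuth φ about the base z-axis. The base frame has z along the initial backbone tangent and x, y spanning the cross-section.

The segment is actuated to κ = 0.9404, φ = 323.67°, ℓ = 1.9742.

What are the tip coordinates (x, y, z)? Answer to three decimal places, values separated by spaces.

1.098 -0.808 1.020

θ = κ·ℓ = 0.9404 × 1.9742 = 1.85654 rad
ρ = (1 − cos θ)/κ = (1 − -0.28187)/0.9404 = 1.36311
z = sin θ / κ = 0.95945/0.9404 = 1.02026
x = ρ cos φ = 1.36311 × cos(323.67°) = 1.09815
y = ρ sin φ = 1.36311 × sin(323.67°) = -0.80755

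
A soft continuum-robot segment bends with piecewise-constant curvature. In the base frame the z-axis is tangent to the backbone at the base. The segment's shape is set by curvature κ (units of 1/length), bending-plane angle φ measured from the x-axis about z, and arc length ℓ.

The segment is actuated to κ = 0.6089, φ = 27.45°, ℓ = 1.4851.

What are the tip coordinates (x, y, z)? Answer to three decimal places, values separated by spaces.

0.556 0.289 1.291

θ = κ·ℓ = 0.6089 × 1.4851 = 0.90428 rad
ρ = (1 − cos θ)/κ = (1 − 0.61825)/0.6089 = 0.62694
z = sin θ / κ = 0.78598/0.6089 = 1.29082
x = ρ cos φ = 0.62694 × cos(27.45°) = 0.55636
y = ρ sin φ = 0.62694 × sin(27.45°) = 0.28901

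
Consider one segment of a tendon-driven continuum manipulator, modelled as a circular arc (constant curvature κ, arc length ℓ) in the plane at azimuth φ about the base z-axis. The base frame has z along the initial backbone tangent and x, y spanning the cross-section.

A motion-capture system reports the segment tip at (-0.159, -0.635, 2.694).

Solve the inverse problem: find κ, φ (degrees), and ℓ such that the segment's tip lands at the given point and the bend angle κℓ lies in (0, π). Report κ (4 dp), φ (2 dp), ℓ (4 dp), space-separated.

ρ = √(x²+y²) = √(-0.159² + -0.635²) = 0.65460
φ = atan2(y, x) mod 360° = atan2(-0.635, -0.159) = 255.9425°
|p|² = ρ² + z² = 0.65460² + 2.694² = 7.68614
κ = 2ρ / |p|² = 2×0.65460 / 7.68614 = 0.17033
θ = 2·atan2(ρ, z) = 2·atan2(0.65460, 2.694) = 0.47673 rad
ℓ = θ/κ = 0.47673/0.17033 = 2.79882

0.1703 255.94 2.7988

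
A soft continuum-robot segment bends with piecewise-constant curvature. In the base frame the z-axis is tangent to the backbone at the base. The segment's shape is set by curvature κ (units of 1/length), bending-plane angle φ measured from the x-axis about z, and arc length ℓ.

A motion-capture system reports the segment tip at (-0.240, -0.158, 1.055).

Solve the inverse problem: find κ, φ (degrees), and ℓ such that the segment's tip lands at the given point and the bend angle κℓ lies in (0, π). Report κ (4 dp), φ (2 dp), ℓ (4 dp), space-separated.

ρ = √(x²+y²) = √(-0.240² + -0.158²) = 0.28734
φ = atan2(y, x) mod 360° = atan2(-0.158, -0.240) = 213.3582°
|p|² = ρ² + z² = 0.28734² + 1.055² = 1.19559
κ = 2ρ / |p|² = 2×0.28734 / 1.19559 = 0.48067
θ = 2·atan2(ρ, z) = 2·atan2(0.28734, 1.055) = 0.53182 rad
ℓ = θ/κ = 0.53182/0.48067 = 1.10642

0.4807 213.36 1.1064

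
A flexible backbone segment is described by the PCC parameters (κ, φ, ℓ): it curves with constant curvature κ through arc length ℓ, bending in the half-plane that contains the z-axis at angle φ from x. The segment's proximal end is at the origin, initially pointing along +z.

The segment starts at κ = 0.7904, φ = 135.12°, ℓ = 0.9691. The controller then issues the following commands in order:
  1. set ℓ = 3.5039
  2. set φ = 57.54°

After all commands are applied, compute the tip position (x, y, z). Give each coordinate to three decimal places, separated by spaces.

1.312 2.062 0.460

initial: κ=0.7904, φ=135.12°, ℓ=0.9691
cmd 1: set ℓ=3.5039 → (κ,φ,ℓ)=(0.7904,135.12°,3.5039) → tip=(-1.7316,1.7244,0.4600)
cmd 2: set φ=57.54° → (κ,φ,ℓ)=(0.7904,57.54°,3.5039) → tip=(1.3116,2.0620,0.4600)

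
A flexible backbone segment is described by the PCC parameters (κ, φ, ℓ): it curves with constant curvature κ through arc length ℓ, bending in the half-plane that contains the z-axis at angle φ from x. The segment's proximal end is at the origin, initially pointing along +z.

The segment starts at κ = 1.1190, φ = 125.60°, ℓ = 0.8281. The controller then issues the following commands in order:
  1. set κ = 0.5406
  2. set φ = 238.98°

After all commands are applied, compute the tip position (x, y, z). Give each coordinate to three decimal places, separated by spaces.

-0.094 -0.156 0.801

initial: κ=1.1190, φ=125.60°, ℓ=0.8281
cmd 1: set κ=0.5406 → (κ,φ,ℓ)=(0.5406,125.60°,0.8281) → tip=(-0.1061,0.1482,0.8007)
cmd 2: set φ=238.98° → (κ,φ,ℓ)=(0.5406,238.98°,0.8281) → tip=(-0.0939,-0.1562,0.8007)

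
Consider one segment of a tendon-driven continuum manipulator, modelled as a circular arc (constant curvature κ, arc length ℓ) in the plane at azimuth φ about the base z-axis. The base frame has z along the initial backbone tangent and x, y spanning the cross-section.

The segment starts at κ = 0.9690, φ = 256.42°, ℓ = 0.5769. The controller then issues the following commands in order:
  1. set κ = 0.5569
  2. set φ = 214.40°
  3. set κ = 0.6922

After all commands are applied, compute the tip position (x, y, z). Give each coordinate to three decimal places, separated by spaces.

initial: κ=0.9690, φ=256.42°, ℓ=0.5769
cmd 1: set κ=0.5569 → (κ,φ,ℓ)=(0.5569,256.42°,0.5769) → tip=(-0.0216,-0.0893,0.5670)
cmd 2: set φ=214.40° → (κ,φ,ℓ)=(0.5569,214.40°,0.5769) → tip=(-0.0758,-0.0519,0.5670)
cmd 3: set κ=0.6922 → (κ,φ,ℓ)=(0.6922,214.40°,0.5769) → tip=(-0.0938,-0.0642,0.5617)

-0.094 -0.064 0.562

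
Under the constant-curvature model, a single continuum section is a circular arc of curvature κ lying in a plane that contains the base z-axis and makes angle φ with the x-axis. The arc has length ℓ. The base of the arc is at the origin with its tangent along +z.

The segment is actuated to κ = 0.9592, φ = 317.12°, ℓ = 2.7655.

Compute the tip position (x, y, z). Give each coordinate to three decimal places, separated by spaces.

θ = κ·ℓ = 0.9592 × 2.7655 = 2.65267 rad
ρ = (1 − cos θ)/κ = (1 − -0.88284)/0.9592 = 1.96293
z = sin θ / κ = 0.46968/0.9592 = 0.48966
x = ρ cos φ = 1.96293 × cos(317.12°) = 1.43839
y = ρ sin φ = 1.96293 × sin(317.12°) = -1.33570

1.438 -1.336 0.490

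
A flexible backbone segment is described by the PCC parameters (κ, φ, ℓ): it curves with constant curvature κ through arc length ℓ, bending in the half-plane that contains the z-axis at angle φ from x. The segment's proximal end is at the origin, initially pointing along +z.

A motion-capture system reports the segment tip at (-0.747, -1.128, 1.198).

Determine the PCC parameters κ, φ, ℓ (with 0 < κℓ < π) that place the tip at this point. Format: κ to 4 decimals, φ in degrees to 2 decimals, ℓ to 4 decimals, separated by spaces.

0.8286 236.49 2.0422

ρ = √(x²+y²) = √(-0.747² + -1.128²) = 1.35292
φ = atan2(y, x) mod 360° = atan2(-1.128, -0.747) = 236.4861°
|p|² = ρ² + z² = 1.35292² + 1.198² = 3.26560
κ = 2ρ / |p|² = 2×1.35292 / 3.26560 = 0.82859
θ = 2·atan2(ρ, z) = 2·atan2(1.35292, 1.198) = 1.69211 rad
ℓ = θ/κ = 1.69211/0.82859 = 2.04216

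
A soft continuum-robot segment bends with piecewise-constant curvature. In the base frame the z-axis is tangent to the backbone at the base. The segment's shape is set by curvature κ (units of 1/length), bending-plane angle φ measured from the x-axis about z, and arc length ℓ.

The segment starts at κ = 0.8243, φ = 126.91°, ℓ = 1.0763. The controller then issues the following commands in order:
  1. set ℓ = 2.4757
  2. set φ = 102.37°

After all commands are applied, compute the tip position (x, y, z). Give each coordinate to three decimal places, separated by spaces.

initial: κ=0.8243, φ=126.91°, ℓ=1.0763
cmd 1: set ℓ=2.4757 → (κ,φ,ℓ)=(0.8243,126.91°,2.4757) → tip=(-1.0585,1.4092,1.0816)
cmd 2: set φ=102.37° → (κ,φ,ℓ)=(0.8243,102.37°,2.4757) → tip=(-0.3776,1.7216,1.0816)

-0.378 1.722 1.082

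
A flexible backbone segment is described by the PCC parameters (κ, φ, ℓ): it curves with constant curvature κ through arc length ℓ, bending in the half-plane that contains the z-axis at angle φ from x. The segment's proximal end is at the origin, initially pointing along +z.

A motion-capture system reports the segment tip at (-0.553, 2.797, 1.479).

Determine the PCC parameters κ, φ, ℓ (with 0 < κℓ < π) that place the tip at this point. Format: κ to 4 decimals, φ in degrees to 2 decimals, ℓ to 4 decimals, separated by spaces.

ρ = √(x²+y²) = √(-0.553² + 2.797²) = 2.85114
φ = atan2(y, x) mod 360° = atan2(2.797, -0.553) = 101.1838°
|p|² = ρ² + z² = 2.85114² + 1.479² = 10.31646
κ = 2ρ / |p|² = 2×2.85114 / 10.31646 = 0.55274
θ = 2·atan2(ρ, z) = 2·atan2(2.85114, 1.479) = 2.18454 rad
ℓ = θ/κ = 2.18454/0.55274 = 3.95222

0.5527 101.18 3.9522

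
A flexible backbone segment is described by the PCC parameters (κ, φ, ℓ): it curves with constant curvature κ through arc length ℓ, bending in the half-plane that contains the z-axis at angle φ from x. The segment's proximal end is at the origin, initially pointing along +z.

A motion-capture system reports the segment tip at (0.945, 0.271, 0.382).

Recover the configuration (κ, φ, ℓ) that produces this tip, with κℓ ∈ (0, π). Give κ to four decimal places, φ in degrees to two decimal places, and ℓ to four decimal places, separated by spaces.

ρ = √(x²+y²) = √(0.945² + 0.271²) = 0.98309
φ = atan2(y, x) mod 360° = atan2(0.271, 0.945) = 16.0014°
|p|² = ρ² + z² = 0.98309² + 0.382² = 1.11239
κ = 2ρ / |p|² = 2×0.98309 / 1.11239 = 1.76753
θ = 2·atan2(ρ, z) = 2·atan2(0.98309, 0.382) = 2.40036 rad
ℓ = θ/κ = 2.40036/1.76753 = 1.35803

1.7675 16.00 1.3580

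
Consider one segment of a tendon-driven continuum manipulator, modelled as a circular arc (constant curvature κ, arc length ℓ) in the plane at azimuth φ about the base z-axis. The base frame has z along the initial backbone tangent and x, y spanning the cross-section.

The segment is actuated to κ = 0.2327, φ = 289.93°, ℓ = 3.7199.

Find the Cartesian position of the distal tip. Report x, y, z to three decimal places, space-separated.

0.515 -1.421 3.272

θ = κ·ℓ = 0.2327 × 3.7199 = 0.86562 rad
ρ = (1 − cos θ)/κ = (1 − 0.64817)/0.2327 = 1.51196
z = sin θ / κ = 0.76150/0.2327 = 3.27244
x = ρ cos φ = 1.51196 × cos(289.93°) = 0.51538
y = ρ sin φ = 1.51196 × sin(289.93°) = -1.42141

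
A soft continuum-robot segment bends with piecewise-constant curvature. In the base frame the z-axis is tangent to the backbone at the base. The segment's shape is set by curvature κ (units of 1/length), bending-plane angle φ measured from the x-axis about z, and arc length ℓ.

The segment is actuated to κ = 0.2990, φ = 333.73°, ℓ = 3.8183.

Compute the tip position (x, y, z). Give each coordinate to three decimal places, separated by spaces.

1.751 -0.864 3.041

θ = κ·ℓ = 0.2990 × 3.8183 = 1.14167 rad
ρ = (1 − cos θ)/κ = (1 − 0.41607)/0.2990 = 1.95293
z = sin θ / κ = 0.90933/0.2990 = 3.04124
x = ρ cos φ = 1.95293 × cos(333.73°) = 1.75122
y = ρ sin φ = 1.95293 × sin(333.73°) = -0.86437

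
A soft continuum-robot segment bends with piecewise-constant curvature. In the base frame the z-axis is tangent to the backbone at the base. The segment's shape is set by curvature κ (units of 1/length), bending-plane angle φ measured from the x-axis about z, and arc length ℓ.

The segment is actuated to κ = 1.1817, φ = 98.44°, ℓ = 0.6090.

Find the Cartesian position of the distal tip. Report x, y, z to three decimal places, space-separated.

θ = κ·ℓ = 1.1817 × 0.6090 = 0.71966 rad
ρ = (1 − cos θ)/κ = (1 − 0.75203)/1.1817 = 0.20984
z = sin θ / κ = 0.65913/1.1817 = 0.55778
x = ρ cos φ = 0.20984 × cos(98.44°) = -0.03080
y = ρ sin φ = 0.20984 × sin(98.44°) = 0.20757

-0.031 0.208 0.558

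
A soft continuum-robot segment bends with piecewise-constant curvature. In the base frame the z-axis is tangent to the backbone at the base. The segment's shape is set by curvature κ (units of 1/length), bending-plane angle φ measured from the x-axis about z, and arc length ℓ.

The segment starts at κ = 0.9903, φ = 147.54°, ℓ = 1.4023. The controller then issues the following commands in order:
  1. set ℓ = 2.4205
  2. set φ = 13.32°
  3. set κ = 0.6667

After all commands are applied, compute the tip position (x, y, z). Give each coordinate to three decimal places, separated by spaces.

1.522 0.360 1.499

initial: κ=0.9903, φ=147.54°, ℓ=1.4023
cmd 1: set ℓ=2.4205 → (κ,φ,ℓ)=(0.9903,147.54°,2.4205) → tip=(-1.4786,0.9405,0.6843)
cmd 2: set φ=13.32° → (κ,φ,ℓ)=(0.9903,13.32°,2.4205) → tip=(1.7052,0.4037,0.6843)
cmd 3: set κ=0.6667 → (κ,φ,ℓ)=(0.6667,13.32°,2.4205) → tip=(1.5222,0.3604,1.4985)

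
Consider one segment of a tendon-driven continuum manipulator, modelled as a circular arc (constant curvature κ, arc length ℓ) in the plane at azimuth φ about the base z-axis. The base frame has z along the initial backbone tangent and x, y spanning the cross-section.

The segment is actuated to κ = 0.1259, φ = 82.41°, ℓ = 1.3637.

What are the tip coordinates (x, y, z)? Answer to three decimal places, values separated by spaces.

θ = κ·ℓ = 0.1259 × 1.3637 = 0.17169 rad
ρ = (1 − cos θ)/κ = (1 − 0.98530)/0.1259 = 0.11678
z = sin θ / κ = 0.17085/0.1259 = 1.35701
x = ρ cos φ = 0.11678 × cos(82.41°) = 0.01542
y = ρ sin φ = 0.11678 × sin(82.41°) = 0.11576

0.015 0.116 1.357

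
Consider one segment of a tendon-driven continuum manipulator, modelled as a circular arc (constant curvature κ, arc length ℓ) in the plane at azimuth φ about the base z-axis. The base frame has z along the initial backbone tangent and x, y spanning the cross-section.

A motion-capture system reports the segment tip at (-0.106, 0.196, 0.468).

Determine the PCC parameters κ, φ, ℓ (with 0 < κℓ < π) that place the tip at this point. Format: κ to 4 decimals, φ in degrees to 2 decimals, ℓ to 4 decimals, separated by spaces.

ρ = √(x²+y²) = √(-0.106² + 0.196²) = 0.22283
φ = atan2(y, x) mod 360° = atan2(0.196, -0.106) = 118.4052°
|p|² = ρ² + z² = 0.22283² + 0.468² = 0.26868
κ = 2ρ / |p|² = 2×0.22283 / 0.26868 = 1.65871
θ = 2·atan2(ρ, z) = 2·atan2(0.22283, 0.468) = 0.88873 rad
ℓ = θ/κ = 0.88873/1.65871 = 0.53580

1.6587 118.41 0.5358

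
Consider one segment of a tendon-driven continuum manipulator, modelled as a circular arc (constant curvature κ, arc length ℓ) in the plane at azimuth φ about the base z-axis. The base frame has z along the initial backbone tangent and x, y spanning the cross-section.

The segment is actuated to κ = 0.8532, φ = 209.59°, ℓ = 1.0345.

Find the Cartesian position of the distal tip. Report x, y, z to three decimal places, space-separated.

θ = κ·ℓ = 0.8532 × 1.0345 = 0.88264 rad
ρ = (1 − cos θ)/κ = (1 − 0.63512)/0.8532 = 0.42766
z = sin θ / κ = 0.77242/0.8532 = 0.90532
x = ρ cos φ = 0.42766 × cos(209.59°) = -0.37189
y = ρ sin φ = 0.42766 × sin(209.59°) = -0.21118

-0.372 -0.211 0.905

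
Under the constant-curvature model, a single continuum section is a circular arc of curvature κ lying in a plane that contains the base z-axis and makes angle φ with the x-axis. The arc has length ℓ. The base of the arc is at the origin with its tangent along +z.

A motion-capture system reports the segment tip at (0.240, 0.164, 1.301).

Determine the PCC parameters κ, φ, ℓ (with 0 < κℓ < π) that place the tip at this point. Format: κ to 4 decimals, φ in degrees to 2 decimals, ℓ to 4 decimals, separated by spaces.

0.3271 34.35 1.3439

ρ = √(x²+y²) = √(0.240² + 0.164²) = 0.29068
φ = atan2(y, x) mod 360° = atan2(0.164, 0.240) = 34.3461°
|p|² = ρ² + z² = 0.29068² + 1.301² = 1.77710
κ = 2ρ / |p|² = 2×0.29068 / 1.77710 = 0.32714
θ = 2·atan2(ρ, z) = 2·atan2(0.29068, 1.301) = 0.43964 rad
ℓ = θ/κ = 0.43964/0.32714 = 1.34387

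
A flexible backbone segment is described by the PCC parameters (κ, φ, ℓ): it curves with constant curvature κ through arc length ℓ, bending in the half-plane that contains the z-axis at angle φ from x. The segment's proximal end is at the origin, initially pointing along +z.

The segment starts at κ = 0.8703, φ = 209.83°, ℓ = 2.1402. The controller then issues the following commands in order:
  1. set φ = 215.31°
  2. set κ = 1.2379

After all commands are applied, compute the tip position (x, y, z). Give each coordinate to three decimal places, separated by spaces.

-1.240 -0.878 0.382

initial: κ=0.8703, φ=209.83°, ℓ=2.1402
cmd 1: set φ=215.31° → (κ,φ,ℓ)=(0.8703,215.31°,2.1402) → tip=(-1.2074,-0.8552,1.1005)
cmd 2: set κ=1.2379 → (κ,φ,ℓ)=(1.2379,215.31°,2.1402) → tip=(-1.2402,-0.8784,0.3818)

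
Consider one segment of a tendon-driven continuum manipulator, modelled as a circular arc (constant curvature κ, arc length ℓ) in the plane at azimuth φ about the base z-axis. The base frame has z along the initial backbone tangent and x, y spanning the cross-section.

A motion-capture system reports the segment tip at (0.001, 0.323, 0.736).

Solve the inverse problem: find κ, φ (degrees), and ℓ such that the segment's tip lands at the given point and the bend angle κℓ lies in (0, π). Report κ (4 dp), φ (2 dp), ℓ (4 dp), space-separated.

1.0000 89.82 0.8271

ρ = √(x²+y²) = √(0.001² + 0.323²) = 0.32300
φ = atan2(y, x) mod 360° = atan2(0.323, 0.001) = 89.8226°
|p|² = ρ² + z² = 0.32300² + 0.736² = 0.64603
κ = 2ρ / |p|² = 2×0.32300 / 0.64603 = 0.99996
θ = 2·atan2(ρ, z) = 2·atan2(0.32300, 0.736) = 0.82710 rad
ℓ = θ/κ = 0.82710/0.99996 = 0.82713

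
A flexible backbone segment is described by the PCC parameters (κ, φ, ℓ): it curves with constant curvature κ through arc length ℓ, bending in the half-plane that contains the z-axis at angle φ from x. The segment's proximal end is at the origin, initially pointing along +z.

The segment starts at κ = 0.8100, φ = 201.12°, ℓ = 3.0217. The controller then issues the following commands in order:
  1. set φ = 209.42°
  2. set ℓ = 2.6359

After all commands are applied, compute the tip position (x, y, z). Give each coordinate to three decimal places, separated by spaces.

-1.650 -0.931 1.043

initial: κ=0.8100, φ=201.12°, ℓ=3.0217
cmd 1: set φ=209.42° → (κ,φ,ℓ)=(0.8100,209.42°,3.0217) → tip=(-1.9020,-1.0726,0.7897)
cmd 2: set ℓ=2.6359 → (κ,φ,ℓ)=(0.8100,209.42°,2.6359) → tip=(-1.6505,-0.9308,1.0432)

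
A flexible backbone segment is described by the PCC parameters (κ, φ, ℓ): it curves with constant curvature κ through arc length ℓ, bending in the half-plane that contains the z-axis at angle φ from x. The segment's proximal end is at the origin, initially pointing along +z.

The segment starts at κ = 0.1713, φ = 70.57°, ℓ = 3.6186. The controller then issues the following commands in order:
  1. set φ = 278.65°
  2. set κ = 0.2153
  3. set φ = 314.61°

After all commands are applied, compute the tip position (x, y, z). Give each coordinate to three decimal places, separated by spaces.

initial: κ=0.1713, φ=70.57°, ℓ=3.6186
cmd 1: set φ=278.65° → (κ,φ,ℓ)=(0.1713,278.65°,3.6186) → tip=(0.1633,-1.0737,3.3913)
cmd 2: set κ=0.2153 → (κ,φ,ℓ)=(0.2153,278.65°,3.6186) → tip=(0.2015,-1.3245,3.2635)
cmd 3: set φ=314.61° → (κ,φ,ℓ)=(0.2153,314.61°,3.6186) → tip=(0.9409,-0.9538,3.2635)

0.941 -0.954 3.263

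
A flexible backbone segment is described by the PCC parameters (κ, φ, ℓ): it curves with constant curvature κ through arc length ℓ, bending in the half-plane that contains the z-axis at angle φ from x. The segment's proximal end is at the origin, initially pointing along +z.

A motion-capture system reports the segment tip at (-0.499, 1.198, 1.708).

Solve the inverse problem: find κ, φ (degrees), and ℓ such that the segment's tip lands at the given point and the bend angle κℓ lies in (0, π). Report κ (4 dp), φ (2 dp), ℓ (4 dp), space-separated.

0.5641 112.61 2.3038

ρ = √(x²+y²) = √(-0.499² + 1.198²) = 1.29777
φ = atan2(y, x) mod 360° = atan2(1.198, -0.499) = 112.6131°
|p|² = ρ² + z² = 1.29777² + 1.708² = 4.60147
κ = 2ρ / |p|² = 2×1.29777 / 4.60147 = 0.56407
θ = 2·atan2(ρ, z) = 2·atan2(1.29777, 1.708) = 1.29951 rad
ℓ = θ/κ = 1.29951/0.56407 = 2.30382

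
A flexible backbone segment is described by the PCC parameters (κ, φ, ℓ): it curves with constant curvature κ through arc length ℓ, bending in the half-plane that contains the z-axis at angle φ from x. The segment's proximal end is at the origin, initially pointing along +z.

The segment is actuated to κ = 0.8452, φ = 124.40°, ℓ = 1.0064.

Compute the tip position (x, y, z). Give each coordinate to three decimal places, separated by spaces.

θ = κ·ℓ = 0.8452 × 1.0064 = 0.85061 rad
ρ = (1 − cos θ)/κ = (1 − 0.65953)/0.8452 = 0.40283
z = sin θ / κ = 0.75168/0.8452 = 0.88935
x = ρ cos φ = 0.40283 × cos(124.40°) = -0.22759
y = ρ sin φ = 0.40283 × sin(124.40°) = 0.33238

-0.228 0.332 0.889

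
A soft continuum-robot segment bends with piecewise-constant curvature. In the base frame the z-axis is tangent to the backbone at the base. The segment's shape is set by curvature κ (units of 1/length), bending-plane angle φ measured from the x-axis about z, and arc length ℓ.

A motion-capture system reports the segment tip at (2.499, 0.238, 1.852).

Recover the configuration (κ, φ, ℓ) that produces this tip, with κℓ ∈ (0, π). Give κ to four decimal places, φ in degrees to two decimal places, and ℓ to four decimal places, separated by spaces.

0.5159 5.44 3.6253

ρ = √(x²+y²) = √(2.499² + 0.238²) = 2.51031
φ = atan2(y, x) mod 360° = atan2(0.238, 2.499) = 5.4403°
|p|² = ρ² + z² = 2.51031² + 1.852² = 9.73155
κ = 2ρ / |p|² = 2×2.51031 / 9.73155 = 0.51591
θ = 2·atan2(ρ, z) = 2·atan2(2.51031, 1.852) = 1.87035 rad
ℓ = θ/κ = 1.87035/0.51591 = 3.62534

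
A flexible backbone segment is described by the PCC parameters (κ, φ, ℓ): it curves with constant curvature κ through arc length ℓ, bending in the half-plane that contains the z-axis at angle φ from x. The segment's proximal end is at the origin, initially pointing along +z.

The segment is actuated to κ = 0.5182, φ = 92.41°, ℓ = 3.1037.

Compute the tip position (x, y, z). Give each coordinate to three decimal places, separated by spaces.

θ = κ·ℓ = 0.5182 × 3.1037 = 1.60834 rad
ρ = (1 − cos θ)/κ = (1 − -0.03753)/0.5182 = 2.00218
z = sin θ / κ = 0.99930/0.5182 = 1.92840
x = ρ cos φ = 2.00218 × cos(92.41°) = -0.08419
y = ρ sin φ = 2.00218 × sin(92.41°) = 2.00041

-0.084 2.000 1.928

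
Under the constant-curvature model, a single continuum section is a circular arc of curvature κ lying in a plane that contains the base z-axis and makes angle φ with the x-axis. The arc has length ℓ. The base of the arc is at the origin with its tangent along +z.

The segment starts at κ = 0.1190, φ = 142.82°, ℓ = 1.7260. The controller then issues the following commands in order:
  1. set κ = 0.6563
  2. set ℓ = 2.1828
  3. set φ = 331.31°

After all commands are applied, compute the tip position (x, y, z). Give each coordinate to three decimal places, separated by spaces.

1.152 -0.631 1.509

initial: κ=0.1190, φ=142.82°, ℓ=1.7260
cmd 1: set κ=0.6563 → (κ,φ,ℓ)=(0.6563,142.82°,1.7260) → tip=(-0.6991,0.5302,1.3798)
cmd 2: set ℓ=2.1828 → (κ,φ,ℓ)=(0.6563,142.82°,2.1828) → tip=(-1.0467,0.7939,1.5092)
cmd 3: set φ=331.31° → (κ,φ,ℓ)=(0.6563,331.31°,2.1828) → tip=(1.1525,-0.6307,1.5092)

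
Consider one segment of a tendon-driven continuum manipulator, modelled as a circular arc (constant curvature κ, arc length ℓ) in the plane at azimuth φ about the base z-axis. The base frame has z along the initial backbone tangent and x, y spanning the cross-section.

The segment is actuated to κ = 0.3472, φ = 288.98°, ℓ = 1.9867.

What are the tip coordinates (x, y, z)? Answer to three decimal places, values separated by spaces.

θ = κ·ℓ = 0.3472 × 1.9867 = 0.68978 rad
ρ = (1 − cos θ)/κ = (1 − 0.77138)/0.3472 = 0.65845
z = sin θ / κ = 0.63637/0.3472 = 1.83286
x = ρ cos φ = 0.65845 × cos(288.98°) = 0.21415
y = ρ sin φ = 0.65845 × sin(288.98°) = -0.62266

0.214 -0.623 1.833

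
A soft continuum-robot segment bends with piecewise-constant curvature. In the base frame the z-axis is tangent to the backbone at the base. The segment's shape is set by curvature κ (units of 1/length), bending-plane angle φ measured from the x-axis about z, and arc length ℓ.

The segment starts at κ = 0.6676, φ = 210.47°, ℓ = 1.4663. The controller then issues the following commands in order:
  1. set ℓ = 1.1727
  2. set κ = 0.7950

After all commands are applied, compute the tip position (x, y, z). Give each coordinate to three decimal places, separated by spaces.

initial: κ=0.6676, φ=210.47°, ℓ=1.4663
cmd 1: set ℓ=1.1727 → (κ,φ,ℓ)=(0.6676,210.47°,1.1727) → tip=(-0.3759,-0.2211,1.0565)
cmd 2: set κ=0.7950 → (κ,φ,ℓ)=(0.7950,210.47°,1.1727) → tip=(-0.4380,-0.2577,1.0101)

-0.438 -0.258 1.010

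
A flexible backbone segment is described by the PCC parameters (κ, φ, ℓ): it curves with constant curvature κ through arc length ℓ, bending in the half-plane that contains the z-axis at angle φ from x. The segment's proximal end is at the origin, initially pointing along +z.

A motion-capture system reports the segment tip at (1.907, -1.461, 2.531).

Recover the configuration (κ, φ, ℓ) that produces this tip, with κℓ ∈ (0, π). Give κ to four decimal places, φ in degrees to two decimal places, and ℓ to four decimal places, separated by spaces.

0.3946 322.54 3.8489

ρ = √(x²+y²) = √(1.907² + -1.461²) = 2.40233
φ = atan2(y, x) mod 360° = atan2(-1.461, 1.907) = 322.5434°
|p|² = ρ² + z² = 2.40233² + 2.531² = 12.17713
κ = 2ρ / |p|² = 2×2.40233 / 12.17713 = 0.39456
θ = 2·atan2(ρ, z) = 2·atan2(2.40233, 2.531) = 1.51864 rad
ℓ = θ/κ = 1.51864/0.39456 = 3.84892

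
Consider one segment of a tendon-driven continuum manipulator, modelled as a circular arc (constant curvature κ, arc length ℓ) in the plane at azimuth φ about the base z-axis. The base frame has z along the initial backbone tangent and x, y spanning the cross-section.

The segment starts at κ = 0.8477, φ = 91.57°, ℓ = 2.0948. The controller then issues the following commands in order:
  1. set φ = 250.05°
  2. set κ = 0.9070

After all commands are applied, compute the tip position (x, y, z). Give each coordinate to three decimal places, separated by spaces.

initial: κ=0.8477, φ=91.57°, ℓ=2.0948
cmd 1: set φ=250.05° → (κ,φ,ℓ)=(0.8477,250.05°,2.0948) → tip=(-0.4844,-1.3346,1.1550)
cmd 2: set κ=0.9070 → (κ,φ,ℓ)=(0.9070,250.05°,2.0948) → tip=(-0.4978,-1.3714,1.0433)

-0.498 -1.371 1.043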